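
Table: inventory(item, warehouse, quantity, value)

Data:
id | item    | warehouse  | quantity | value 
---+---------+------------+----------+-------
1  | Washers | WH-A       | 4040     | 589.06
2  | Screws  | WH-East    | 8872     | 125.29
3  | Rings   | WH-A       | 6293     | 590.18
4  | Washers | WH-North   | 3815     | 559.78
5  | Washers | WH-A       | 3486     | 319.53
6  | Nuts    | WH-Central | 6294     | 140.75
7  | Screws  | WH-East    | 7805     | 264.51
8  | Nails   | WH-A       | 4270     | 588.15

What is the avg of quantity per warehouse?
SELECT warehouse, AVG(quantity) as result
FROM inventory
GROUP BY warehouse

Result:
  WH-A: 4522.25
  WH-Central: 6294.00
  WH-East: 8338.50
  WH-North: 3815.00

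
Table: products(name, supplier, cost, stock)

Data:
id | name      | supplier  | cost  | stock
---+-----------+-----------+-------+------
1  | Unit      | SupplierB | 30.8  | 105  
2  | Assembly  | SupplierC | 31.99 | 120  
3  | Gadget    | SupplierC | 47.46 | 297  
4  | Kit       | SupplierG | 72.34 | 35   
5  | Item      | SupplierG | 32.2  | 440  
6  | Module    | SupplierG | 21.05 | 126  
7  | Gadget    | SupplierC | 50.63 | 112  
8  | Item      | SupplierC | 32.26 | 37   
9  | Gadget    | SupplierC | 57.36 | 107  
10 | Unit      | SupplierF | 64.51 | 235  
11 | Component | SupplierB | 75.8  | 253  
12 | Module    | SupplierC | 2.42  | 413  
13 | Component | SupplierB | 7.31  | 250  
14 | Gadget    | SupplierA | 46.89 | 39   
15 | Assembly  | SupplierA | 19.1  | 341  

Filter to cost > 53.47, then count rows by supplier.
SELECT supplier, COUNT(*)
FROM products
WHERE cost > 53.47
GROUP BY supplier

Note: WHERE filters rows before grouping.

Result:
  SupplierB: 1
  SupplierC: 1
  SupplierF: 1
  SupplierG: 1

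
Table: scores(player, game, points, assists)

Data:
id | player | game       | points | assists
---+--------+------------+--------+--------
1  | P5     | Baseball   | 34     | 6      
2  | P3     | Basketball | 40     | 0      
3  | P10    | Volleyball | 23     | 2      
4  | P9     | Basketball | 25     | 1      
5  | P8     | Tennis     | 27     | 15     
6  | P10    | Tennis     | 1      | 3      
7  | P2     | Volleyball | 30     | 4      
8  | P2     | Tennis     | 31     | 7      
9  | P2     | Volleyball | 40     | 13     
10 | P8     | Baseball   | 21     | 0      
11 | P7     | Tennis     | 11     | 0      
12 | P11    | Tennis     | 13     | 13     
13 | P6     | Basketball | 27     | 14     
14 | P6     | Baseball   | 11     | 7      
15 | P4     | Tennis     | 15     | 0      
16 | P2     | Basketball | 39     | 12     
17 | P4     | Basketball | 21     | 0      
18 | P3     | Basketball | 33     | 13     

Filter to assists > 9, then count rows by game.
SELECT game, COUNT(*)
FROM scores
WHERE assists > 9
GROUP BY game

Note: WHERE filters rows before grouping.

Result:
  Basketball: 3
  Tennis: 2
  Volleyball: 1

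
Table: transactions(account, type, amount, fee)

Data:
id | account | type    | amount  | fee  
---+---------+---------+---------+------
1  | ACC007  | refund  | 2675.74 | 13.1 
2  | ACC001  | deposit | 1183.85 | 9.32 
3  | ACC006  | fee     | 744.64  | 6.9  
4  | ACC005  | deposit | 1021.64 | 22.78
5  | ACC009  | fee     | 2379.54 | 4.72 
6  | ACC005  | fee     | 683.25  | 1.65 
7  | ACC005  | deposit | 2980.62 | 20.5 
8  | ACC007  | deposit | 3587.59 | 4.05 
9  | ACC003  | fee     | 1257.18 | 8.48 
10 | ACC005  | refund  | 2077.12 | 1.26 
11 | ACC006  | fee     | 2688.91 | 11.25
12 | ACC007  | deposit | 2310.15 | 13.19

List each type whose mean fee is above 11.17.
SELECT type, AVG(fee)
FROM transactions
GROUP BY type
HAVING AVG(fee) > 11.17

Result:
  deposit: avg=13.97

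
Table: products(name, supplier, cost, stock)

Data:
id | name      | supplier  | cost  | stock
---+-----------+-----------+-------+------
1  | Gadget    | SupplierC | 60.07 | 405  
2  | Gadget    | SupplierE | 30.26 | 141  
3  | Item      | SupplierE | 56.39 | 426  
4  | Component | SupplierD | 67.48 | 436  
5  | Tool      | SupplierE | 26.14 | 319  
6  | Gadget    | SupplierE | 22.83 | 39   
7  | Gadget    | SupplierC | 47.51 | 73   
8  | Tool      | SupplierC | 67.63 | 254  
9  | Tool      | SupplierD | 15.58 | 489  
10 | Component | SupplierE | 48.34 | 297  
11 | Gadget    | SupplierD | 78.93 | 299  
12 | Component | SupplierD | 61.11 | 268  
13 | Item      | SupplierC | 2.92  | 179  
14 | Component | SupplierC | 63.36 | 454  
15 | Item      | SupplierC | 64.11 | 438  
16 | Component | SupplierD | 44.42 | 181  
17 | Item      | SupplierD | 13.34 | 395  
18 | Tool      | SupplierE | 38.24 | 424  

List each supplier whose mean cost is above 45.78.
SELECT supplier, AVG(cost)
FROM products
GROUP BY supplier
HAVING AVG(cost) > 45.78

Result:
  SupplierC: avg=50.93
  SupplierD: avg=46.81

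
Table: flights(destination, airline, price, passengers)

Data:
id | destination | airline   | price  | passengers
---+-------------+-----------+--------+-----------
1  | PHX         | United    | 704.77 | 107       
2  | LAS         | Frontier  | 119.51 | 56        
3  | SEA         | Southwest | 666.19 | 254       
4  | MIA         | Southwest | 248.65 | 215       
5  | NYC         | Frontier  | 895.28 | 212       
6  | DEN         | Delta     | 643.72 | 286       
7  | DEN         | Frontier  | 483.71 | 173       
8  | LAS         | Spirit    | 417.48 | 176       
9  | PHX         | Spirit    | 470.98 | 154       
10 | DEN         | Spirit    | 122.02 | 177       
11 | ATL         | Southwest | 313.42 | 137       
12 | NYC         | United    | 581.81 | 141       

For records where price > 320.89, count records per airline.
SELECT airline, COUNT(*)
FROM flights
WHERE price > 320.89
GROUP BY airline

Note: WHERE filters rows before grouping.

Result:
  Delta: 1
  Frontier: 2
  Southwest: 1
  Spirit: 2
  United: 2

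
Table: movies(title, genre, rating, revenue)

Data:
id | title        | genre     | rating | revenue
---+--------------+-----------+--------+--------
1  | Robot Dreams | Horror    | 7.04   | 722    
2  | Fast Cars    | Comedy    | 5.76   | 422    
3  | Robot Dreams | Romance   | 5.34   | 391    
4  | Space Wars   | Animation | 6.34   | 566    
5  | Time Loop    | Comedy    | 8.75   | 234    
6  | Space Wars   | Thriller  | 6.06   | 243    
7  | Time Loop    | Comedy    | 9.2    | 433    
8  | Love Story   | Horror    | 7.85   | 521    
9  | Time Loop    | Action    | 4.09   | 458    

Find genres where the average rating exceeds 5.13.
SELECT genre, AVG(rating)
FROM movies
GROUP BY genre
HAVING AVG(rating) > 5.13

Result:
  Animation: avg=6.34
  Comedy: avg=7.90
  Horror: avg=7.45
  Romance: avg=5.34
  Thriller: avg=6.06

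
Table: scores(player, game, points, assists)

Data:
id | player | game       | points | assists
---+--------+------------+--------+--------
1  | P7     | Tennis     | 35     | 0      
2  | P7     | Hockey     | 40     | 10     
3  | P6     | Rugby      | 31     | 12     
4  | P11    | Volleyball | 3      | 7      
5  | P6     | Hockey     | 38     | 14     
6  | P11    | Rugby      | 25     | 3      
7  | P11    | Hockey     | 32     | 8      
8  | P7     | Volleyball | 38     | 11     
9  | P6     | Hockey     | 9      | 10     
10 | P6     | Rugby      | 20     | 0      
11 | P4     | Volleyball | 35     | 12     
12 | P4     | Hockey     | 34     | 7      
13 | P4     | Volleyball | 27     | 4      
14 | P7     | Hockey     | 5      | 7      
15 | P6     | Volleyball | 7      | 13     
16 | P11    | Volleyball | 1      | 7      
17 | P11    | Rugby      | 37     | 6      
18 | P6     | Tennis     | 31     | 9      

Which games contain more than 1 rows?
SELECT game, COUNT(*) as cnt
FROM scores
GROUP BY game
HAVING COUNT(*) > 1

Result:
  Hockey: 6
  Rugby: 4
  Tennis: 2
  Volleyball: 6

Note: HAVING filters groups after aggregation, WHERE filters rows before.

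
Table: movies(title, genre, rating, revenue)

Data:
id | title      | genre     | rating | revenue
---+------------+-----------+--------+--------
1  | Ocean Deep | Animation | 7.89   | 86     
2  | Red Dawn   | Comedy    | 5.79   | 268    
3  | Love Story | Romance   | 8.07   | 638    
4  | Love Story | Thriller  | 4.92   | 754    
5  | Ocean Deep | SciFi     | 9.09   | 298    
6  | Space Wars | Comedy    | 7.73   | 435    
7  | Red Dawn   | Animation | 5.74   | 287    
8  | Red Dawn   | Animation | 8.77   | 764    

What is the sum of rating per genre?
SELECT genre, SUM(rating) as result
FROM movies
GROUP BY genre

Result:
  Animation: 22.40
  Comedy: 13.52
  Romance: 8.07
  SciFi: 9.09
  Thriller: 4.92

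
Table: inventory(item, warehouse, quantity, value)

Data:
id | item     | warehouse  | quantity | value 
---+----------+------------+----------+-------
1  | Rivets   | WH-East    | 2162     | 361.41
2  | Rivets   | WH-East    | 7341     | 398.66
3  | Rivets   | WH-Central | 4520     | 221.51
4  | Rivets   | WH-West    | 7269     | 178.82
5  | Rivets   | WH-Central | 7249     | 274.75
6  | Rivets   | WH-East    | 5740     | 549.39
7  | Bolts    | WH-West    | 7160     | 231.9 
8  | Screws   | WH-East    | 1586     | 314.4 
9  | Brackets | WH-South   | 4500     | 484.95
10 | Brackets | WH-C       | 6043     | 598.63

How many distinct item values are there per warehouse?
SELECT warehouse, COUNT(DISTINCT item)
FROM inventory
GROUP BY warehouse

Result:
  WH-C: 1 distinct
  WH-Central: 1 distinct
  WH-East: 2 distinct
  WH-South: 1 distinct
  WH-West: 2 distinct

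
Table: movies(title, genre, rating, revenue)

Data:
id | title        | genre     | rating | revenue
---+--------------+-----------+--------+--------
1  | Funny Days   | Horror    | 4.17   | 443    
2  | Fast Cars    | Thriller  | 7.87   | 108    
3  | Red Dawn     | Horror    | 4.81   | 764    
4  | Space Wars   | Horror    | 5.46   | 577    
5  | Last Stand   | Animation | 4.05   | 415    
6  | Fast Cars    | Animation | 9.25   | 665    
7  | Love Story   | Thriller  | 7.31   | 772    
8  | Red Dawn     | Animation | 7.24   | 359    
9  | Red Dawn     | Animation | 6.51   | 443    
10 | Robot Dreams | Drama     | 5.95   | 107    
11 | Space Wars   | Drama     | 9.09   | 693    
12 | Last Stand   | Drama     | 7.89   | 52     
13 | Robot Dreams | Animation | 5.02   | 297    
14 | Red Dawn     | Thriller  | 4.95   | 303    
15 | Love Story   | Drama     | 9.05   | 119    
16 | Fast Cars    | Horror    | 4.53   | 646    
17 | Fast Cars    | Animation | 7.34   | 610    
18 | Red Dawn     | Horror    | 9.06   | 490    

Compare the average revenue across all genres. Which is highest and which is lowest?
SELECT genre, AVG(revenue)
FROM movies
GROUP BY genre
ORDER BY AVG(revenue)

All groups:
  Drama: 242.75
  Thriller: 394.33
  Animation: 464.83
  Horror: 584.00

Highest: Horror (584.00)
Lowest: Drama (242.75)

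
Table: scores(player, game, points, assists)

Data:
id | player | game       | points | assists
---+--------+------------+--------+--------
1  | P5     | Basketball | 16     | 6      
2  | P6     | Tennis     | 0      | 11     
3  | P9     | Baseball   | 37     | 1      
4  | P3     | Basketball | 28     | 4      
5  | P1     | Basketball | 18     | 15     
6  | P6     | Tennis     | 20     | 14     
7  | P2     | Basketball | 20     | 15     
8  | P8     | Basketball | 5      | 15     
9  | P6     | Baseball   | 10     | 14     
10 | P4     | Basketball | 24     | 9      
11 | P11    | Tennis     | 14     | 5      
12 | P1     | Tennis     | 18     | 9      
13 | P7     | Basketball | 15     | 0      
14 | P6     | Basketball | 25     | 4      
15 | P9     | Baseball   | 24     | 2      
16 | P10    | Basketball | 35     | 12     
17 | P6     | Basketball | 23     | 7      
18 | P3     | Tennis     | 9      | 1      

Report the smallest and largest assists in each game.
SELECT game, MIN(assists), MAX(assists)
FROM scores
GROUP BY game

Result:
  Baseball: min=1, max=14
  Basketball: min=0, max=15
  Tennis: min=1, max=14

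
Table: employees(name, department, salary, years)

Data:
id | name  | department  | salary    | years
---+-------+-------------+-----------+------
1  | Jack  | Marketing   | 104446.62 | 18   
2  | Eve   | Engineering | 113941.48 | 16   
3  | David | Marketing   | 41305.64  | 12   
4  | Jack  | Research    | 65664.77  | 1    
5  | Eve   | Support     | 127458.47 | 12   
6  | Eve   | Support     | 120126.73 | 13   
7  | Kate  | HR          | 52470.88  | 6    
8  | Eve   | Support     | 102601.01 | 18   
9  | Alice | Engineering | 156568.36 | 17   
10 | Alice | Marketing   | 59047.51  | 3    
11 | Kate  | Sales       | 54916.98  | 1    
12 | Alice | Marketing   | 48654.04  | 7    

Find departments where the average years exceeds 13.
SELECT department, AVG(years)
FROM employees
GROUP BY department
HAVING AVG(years) > 13

Result:
  Engineering: avg=16.50
  Support: avg=14.33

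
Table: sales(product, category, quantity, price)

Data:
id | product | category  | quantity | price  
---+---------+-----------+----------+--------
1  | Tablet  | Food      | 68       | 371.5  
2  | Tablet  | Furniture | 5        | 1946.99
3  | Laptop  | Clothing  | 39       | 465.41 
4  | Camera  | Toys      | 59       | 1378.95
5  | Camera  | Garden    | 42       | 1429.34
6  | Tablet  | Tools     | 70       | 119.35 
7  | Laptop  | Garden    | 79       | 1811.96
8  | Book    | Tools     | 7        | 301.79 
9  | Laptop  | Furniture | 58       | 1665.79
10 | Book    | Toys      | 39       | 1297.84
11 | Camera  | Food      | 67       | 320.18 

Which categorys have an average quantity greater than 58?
SELECT category, AVG(quantity)
FROM sales
GROUP BY category
HAVING AVG(quantity) > 58

Result:
  Food: avg=67.50
  Garden: avg=60.50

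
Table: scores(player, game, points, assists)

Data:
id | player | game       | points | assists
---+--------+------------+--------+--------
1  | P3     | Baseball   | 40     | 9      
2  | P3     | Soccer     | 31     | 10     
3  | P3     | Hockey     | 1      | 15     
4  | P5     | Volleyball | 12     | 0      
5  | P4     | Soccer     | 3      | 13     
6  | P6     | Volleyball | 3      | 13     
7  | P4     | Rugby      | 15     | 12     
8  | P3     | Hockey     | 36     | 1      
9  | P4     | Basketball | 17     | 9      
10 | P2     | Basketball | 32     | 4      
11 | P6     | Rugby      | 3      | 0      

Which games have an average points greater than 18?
SELECT game, AVG(points)
FROM scores
GROUP BY game
HAVING AVG(points) > 18

Result:
  Baseball: avg=40.00
  Basketball: avg=24.50
  Hockey: avg=18.50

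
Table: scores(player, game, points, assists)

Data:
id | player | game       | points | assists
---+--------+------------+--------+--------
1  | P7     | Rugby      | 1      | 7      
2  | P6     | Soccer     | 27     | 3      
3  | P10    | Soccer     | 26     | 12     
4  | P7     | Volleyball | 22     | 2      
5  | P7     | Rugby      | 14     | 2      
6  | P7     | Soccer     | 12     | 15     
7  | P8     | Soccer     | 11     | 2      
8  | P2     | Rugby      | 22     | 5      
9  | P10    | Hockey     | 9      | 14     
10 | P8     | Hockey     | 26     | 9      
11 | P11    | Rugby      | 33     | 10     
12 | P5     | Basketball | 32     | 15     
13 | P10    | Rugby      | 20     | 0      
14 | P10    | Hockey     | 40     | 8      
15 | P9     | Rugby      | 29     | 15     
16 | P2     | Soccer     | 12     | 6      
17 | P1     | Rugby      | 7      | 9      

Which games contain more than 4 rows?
SELECT game, COUNT(*) as cnt
FROM scores
GROUP BY game
HAVING COUNT(*) > 4

Result:
  Rugby: 7
  Soccer: 5

Note: HAVING filters groups after aggregation, WHERE filters rows before.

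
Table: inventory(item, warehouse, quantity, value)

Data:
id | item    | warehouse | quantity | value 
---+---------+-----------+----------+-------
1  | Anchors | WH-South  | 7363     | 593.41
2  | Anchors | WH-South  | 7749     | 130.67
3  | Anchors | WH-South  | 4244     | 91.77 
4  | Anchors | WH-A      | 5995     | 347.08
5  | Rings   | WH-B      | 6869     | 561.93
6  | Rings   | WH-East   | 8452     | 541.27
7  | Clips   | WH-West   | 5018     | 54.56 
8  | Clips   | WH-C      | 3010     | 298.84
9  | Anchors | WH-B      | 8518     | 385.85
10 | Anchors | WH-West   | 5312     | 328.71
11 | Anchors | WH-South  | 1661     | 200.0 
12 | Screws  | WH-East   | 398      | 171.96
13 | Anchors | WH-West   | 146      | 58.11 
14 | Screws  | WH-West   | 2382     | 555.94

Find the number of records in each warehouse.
SELECT warehouse, COUNT(*) as count
FROM inventory
GROUP BY warehouse

Result:
  WH-A: 1
  WH-B: 2
  WH-C: 1
  WH-East: 2
  WH-South: 4
  WH-West: 4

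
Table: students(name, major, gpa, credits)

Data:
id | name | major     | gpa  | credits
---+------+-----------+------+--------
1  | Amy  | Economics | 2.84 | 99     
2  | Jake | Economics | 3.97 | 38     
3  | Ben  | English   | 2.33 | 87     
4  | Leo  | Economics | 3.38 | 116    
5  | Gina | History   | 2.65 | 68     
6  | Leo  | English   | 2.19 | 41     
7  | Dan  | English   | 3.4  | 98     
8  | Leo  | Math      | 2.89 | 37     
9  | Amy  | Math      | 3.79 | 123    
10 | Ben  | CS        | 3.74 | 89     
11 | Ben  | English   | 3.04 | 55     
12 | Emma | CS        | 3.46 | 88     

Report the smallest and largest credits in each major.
SELECT major, MIN(credits), MAX(credits)
FROM students
GROUP BY major

Result:
  CS: min=88, max=89
  Economics: min=38, max=116
  English: min=41, max=98
  History: min=68, max=68
  Math: min=37, max=123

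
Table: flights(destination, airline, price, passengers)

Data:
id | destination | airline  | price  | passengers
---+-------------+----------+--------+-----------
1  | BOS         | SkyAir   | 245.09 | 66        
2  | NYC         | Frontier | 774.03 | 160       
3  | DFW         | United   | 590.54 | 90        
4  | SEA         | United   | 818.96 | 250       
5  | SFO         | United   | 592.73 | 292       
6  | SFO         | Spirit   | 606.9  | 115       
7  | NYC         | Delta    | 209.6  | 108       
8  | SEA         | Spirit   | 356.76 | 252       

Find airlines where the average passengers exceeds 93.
SELECT airline, AVG(passengers)
FROM flights
GROUP BY airline
HAVING AVG(passengers) > 93

Result:
  Delta: avg=108.00
  Frontier: avg=160.00
  Spirit: avg=183.50
  United: avg=210.67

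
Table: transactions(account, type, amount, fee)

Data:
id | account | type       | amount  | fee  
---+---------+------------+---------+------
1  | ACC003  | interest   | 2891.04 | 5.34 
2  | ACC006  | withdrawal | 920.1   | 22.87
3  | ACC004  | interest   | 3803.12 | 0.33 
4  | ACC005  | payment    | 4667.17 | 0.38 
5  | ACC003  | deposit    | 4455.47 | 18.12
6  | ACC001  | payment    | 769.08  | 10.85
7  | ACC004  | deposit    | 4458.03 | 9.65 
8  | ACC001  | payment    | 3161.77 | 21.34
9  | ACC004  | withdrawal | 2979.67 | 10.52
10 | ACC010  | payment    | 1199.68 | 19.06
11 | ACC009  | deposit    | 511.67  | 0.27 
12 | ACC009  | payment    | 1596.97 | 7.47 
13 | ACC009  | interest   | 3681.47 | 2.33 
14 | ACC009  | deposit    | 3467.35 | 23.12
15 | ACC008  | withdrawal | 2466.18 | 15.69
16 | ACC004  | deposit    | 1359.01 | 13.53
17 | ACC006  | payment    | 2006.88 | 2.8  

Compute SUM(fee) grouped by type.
SELECT type, SUM(fee) as result
FROM transactions
GROUP BY type

Result:
  deposit: 64.69
  interest: 8.00
  payment: 61.90
  withdrawal: 49.08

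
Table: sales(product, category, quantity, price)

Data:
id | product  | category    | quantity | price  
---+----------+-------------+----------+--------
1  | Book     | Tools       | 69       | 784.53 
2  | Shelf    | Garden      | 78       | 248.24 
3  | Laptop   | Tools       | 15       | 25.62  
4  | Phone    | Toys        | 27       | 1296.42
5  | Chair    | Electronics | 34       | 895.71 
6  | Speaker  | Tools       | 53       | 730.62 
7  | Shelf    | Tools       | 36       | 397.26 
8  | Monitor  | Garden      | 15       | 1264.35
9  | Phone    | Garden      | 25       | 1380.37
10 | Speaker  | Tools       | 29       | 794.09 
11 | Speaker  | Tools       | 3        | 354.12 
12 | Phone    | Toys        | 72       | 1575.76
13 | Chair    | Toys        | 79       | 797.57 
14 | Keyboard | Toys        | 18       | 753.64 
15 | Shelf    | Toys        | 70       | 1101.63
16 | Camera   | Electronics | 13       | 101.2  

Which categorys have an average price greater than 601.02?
SELECT category, AVG(price)
FROM sales
GROUP BY category
HAVING AVG(price) > 601.02

Result:
  Garden: avg=964.32
  Toys: avg=1105.00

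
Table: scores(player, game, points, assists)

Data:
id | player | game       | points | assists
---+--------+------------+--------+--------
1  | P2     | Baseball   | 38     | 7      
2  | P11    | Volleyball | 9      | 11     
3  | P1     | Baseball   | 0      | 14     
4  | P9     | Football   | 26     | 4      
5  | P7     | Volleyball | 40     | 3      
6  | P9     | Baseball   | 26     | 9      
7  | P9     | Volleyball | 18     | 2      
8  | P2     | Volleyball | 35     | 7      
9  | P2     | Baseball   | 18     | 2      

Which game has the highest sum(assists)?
SELECT game, SUM(assists) as val
FROM scores
GROUP BY game
ORDER BY val DESC
LIMIT 1

Result: Baseball with sum(assists) = 32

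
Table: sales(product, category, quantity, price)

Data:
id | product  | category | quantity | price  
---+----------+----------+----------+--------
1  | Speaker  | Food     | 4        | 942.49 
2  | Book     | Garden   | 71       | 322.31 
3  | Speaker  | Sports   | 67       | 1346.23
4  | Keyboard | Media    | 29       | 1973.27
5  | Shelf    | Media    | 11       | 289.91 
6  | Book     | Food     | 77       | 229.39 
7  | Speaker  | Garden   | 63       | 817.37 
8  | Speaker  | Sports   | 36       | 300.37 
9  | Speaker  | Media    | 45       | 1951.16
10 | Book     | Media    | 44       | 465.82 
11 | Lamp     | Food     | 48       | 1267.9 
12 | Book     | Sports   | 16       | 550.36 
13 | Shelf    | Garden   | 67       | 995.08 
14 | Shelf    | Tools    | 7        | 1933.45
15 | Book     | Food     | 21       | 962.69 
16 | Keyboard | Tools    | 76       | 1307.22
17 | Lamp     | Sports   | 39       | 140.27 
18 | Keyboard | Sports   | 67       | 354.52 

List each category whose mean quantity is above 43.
SELECT category, AVG(quantity)
FROM sales
GROUP BY category
HAVING AVG(quantity) > 43

Result:
  Garden: avg=67.00
  Sports: avg=45.00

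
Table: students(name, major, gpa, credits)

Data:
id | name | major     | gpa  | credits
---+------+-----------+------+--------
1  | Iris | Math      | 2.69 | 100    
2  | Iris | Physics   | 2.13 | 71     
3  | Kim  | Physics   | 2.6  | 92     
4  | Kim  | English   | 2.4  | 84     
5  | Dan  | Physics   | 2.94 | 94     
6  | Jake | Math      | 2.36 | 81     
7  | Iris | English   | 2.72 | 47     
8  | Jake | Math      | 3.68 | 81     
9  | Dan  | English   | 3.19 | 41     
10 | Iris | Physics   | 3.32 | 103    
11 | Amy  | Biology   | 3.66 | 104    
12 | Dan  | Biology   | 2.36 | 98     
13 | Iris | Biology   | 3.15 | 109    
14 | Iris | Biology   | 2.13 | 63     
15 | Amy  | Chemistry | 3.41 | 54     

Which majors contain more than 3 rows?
SELECT major, COUNT(*) as cnt
FROM students
GROUP BY major
HAVING COUNT(*) > 3

Result:
  Biology: 4
  Physics: 4

Note: HAVING filters groups after aggregation, WHERE filters rows before.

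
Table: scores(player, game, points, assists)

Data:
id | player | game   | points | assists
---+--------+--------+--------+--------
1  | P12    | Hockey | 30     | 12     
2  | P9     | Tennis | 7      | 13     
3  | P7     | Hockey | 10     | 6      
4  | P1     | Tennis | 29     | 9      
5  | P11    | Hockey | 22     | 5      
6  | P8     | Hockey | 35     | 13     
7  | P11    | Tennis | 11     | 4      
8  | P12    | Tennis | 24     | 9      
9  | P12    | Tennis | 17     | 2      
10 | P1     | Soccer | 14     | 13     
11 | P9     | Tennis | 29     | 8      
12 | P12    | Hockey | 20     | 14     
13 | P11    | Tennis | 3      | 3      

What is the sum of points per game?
SELECT game, SUM(points) as result
FROM scores
GROUP BY game

Result:
  Hockey: 117
  Soccer: 14
  Tennis: 120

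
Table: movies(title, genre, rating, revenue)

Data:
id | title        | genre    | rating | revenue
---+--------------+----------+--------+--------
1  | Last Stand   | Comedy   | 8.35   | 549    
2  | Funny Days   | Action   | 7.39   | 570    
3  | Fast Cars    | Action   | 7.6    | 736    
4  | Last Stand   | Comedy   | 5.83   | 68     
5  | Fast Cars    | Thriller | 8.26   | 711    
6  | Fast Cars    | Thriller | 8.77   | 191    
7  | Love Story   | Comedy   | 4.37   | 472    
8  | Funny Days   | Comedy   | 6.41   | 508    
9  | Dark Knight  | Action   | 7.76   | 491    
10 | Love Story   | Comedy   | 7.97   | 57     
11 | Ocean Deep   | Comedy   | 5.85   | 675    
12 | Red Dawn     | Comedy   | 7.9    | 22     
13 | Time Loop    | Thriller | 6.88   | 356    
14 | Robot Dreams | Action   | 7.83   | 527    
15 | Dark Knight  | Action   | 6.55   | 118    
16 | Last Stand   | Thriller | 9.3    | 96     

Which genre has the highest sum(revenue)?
SELECT genre, SUM(revenue) as val
FROM movies
GROUP BY genre
ORDER BY val DESC
LIMIT 1

Result: Action with sum(revenue) = 2442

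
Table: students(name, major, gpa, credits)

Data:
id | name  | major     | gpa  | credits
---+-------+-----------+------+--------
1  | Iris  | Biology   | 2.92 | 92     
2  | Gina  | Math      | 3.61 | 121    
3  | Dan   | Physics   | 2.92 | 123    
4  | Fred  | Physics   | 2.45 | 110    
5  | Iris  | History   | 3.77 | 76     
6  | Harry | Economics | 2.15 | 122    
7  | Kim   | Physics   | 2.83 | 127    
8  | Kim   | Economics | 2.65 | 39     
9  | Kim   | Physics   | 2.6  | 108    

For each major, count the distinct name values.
SELECT major, COUNT(DISTINCT name)
FROM students
GROUP BY major

Result:
  Biology: 1 distinct
  Economics: 2 distinct
  History: 1 distinct
  Math: 1 distinct
  Physics: 3 distinct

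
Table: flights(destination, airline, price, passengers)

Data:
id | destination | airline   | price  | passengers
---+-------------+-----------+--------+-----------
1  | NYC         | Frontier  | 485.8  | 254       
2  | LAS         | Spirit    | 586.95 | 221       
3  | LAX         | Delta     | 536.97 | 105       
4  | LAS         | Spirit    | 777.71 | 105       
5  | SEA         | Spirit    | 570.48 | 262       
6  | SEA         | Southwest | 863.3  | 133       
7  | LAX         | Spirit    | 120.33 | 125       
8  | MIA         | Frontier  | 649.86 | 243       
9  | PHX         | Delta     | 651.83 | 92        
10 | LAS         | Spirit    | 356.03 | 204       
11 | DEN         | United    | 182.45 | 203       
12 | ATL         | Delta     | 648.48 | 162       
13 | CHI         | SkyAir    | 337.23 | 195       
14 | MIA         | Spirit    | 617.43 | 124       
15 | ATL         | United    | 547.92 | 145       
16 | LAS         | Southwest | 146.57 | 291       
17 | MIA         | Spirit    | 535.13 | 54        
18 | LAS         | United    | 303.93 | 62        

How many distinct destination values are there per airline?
SELECT airline, COUNT(DISTINCT destination)
FROM flights
GROUP BY airline

Result:
  Delta: 3 distinct
  Frontier: 2 distinct
  SkyAir: 1 distinct
  Southwest: 2 distinct
  Spirit: 4 distinct
  United: 3 distinct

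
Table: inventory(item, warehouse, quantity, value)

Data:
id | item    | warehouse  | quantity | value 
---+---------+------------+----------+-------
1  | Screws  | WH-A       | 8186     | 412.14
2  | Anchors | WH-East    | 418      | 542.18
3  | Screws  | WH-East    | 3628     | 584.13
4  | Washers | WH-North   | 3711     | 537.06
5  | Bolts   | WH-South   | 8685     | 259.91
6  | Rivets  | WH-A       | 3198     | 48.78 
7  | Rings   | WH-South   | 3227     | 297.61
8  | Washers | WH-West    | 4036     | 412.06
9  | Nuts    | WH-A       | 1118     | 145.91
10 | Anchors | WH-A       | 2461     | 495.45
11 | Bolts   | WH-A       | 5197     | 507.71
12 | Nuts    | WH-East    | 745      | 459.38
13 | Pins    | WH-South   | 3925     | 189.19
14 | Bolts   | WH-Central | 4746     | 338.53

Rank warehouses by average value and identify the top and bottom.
SELECT warehouse, AVG(value)
FROM inventory
GROUP BY warehouse
ORDER BY AVG(value)

All groups:
  WH-South: 248.90
  WH-A: 322.00
  WH-Central: 338.53
  WH-West: 412.06
  WH-East: 528.56
  WH-North: 537.06

Highest: WH-North (537.06)
Lowest: WH-South (248.90)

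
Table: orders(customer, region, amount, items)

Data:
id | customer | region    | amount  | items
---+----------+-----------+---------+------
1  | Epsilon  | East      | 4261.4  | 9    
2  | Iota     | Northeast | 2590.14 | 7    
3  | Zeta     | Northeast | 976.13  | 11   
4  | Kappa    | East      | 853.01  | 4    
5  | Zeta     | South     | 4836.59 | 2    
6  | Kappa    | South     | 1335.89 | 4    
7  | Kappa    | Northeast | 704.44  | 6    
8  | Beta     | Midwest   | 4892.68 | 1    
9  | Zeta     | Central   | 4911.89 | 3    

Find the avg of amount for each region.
SELECT region, AVG(amount) as result
FROM orders
GROUP BY region

Result:
  Central: 4911.89
  East: 2557.21
  Midwest: 4892.68
  Northeast: 1423.57
  South: 3086.24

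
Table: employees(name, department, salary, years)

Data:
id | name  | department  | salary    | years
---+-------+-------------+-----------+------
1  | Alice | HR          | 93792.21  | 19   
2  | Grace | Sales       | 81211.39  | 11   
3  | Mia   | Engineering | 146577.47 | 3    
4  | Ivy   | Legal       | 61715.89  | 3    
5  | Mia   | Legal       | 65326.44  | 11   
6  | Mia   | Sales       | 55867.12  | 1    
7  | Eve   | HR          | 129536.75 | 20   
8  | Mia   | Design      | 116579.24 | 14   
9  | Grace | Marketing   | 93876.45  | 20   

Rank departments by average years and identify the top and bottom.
SELECT department, AVG(years)
FROM employees
GROUP BY department
ORDER BY AVG(years)

All groups:
  Engineering: 3.00
  Sales: 6.00
  Legal: 7.00
  Design: 14.00
  HR: 19.50
  Marketing: 20.00

Highest: Marketing (20.00)
Lowest: Engineering (3.00)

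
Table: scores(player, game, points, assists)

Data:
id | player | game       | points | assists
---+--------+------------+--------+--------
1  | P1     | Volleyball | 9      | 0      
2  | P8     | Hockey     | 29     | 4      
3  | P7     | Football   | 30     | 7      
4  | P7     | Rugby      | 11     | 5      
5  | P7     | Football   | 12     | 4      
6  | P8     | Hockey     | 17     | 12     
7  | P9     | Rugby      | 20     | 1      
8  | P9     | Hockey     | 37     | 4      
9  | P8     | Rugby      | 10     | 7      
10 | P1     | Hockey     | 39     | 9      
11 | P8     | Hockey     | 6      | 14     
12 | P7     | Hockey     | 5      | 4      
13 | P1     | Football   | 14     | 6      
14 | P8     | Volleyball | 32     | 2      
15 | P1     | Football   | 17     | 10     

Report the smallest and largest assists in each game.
SELECT game, MIN(assists), MAX(assists)
FROM scores
GROUP BY game

Result:
  Football: min=4, max=10
  Hockey: min=4, max=14
  Rugby: min=1, max=7
  Volleyball: min=0, max=2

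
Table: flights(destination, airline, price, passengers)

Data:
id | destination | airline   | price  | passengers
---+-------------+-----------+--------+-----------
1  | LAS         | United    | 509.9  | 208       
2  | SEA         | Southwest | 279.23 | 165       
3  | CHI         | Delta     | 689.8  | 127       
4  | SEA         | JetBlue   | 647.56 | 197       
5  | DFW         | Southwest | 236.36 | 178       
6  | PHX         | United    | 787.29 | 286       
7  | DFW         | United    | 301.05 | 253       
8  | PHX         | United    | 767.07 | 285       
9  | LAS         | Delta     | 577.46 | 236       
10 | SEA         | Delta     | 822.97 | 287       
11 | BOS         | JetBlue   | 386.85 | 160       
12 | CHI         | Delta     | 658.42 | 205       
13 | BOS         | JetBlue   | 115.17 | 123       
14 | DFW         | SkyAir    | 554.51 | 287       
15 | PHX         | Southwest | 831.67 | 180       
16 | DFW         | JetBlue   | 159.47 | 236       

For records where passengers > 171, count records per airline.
SELECT airline, COUNT(*)
FROM flights
WHERE passengers > 171
GROUP BY airline

Note: WHERE filters rows before grouping.

Result:
  Delta: 3
  JetBlue: 2
  SkyAir: 1
  Southwest: 2
  United: 4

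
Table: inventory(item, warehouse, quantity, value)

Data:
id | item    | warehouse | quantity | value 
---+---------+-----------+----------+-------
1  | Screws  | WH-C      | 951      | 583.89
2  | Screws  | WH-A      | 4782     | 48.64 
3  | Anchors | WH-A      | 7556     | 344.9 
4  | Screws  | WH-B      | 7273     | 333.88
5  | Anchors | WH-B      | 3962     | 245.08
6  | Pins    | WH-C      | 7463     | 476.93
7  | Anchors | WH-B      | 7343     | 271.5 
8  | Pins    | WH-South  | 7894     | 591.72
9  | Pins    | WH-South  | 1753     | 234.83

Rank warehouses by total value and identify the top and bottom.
SELECT warehouse, SUM(value)
FROM inventory
GROUP BY warehouse
ORDER BY SUM(value)

All groups:
  WH-A: 393.54
  WH-South: 826.55
  WH-B: 850.46
  WH-C: 1060.82

Highest: WH-C (1060.82)
Lowest: WH-A (393.54)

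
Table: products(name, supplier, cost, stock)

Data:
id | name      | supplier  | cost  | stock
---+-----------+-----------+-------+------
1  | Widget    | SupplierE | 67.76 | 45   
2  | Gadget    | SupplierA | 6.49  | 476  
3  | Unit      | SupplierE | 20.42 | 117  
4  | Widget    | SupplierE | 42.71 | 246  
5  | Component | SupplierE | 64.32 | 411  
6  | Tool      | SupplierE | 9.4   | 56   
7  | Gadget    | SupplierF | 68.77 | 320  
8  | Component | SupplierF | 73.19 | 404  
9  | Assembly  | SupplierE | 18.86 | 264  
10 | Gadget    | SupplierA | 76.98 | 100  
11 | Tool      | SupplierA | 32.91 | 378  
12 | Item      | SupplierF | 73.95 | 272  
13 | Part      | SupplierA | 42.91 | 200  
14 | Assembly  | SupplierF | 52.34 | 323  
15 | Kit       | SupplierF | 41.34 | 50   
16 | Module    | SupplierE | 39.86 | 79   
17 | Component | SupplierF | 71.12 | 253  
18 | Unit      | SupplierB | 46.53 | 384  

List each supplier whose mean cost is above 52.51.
SELECT supplier, AVG(cost)
FROM products
GROUP BY supplier
HAVING AVG(cost) > 52.51

Result:
  SupplierF: avg=63.45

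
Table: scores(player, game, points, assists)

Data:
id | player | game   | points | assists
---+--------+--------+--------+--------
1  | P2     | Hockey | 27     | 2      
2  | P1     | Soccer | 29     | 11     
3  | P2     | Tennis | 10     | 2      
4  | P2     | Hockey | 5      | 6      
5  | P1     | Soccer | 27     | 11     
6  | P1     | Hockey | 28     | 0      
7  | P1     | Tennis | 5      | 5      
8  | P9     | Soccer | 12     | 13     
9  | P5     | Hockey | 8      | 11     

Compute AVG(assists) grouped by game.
SELECT game, AVG(assists) as result
FROM scores
GROUP BY game

Result:
  Hockey: 4.75
  Soccer: 11.67
  Tennis: 3.50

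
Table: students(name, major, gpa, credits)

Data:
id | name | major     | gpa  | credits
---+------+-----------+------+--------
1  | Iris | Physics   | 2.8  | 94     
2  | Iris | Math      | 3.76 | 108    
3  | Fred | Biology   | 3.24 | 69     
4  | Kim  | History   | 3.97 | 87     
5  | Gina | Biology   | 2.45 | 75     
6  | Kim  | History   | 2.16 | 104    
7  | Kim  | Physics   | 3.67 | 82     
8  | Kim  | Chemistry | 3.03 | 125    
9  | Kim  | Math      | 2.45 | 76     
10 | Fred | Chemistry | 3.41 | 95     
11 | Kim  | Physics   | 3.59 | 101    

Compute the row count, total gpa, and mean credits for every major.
SELECT major,
       COUNT(*) as cnt,
       SUM(gpa) as total_gpa,
       AVG(credits) as avg_credits
FROM students
GROUP BY major

Result:
  Biology: 2 records, 5.69 total gpa, 72.00 avg credits
  Chemistry: 2 records, 6.44 total gpa, 110.00 avg credits
  History: 2 records, 6.13 total gpa, 95.50 avg credits
  Math: 2 records, 6.21 total gpa, 92.00 avg credits
  Physics: 3 records, 10.06 total gpa, 92.33 avg credits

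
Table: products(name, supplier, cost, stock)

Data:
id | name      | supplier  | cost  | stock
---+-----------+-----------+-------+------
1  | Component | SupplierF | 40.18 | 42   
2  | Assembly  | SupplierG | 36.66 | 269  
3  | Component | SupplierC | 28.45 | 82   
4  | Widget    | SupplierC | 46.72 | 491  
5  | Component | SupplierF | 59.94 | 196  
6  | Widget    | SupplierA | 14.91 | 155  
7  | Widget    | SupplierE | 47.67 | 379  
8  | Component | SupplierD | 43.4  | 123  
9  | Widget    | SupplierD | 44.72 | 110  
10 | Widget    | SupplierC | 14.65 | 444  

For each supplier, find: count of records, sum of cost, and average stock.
SELECT supplier,
       COUNT(*) as cnt,
       SUM(cost) as total_cost,
       AVG(stock) as avg_stock
FROM products
GROUP BY supplier

Result:
  SupplierA: 1 records, 14.91 total cost, 155.00 avg stock
  SupplierC: 3 records, 89.82 total cost, 339.00 avg stock
  SupplierD: 2 records, 88.12 total cost, 116.50 avg stock
  SupplierE: 1 records, 47.67 total cost, 379.00 avg stock
  SupplierF: 2 records, 100.12 total cost, 119.00 avg stock
  SupplierG: 1 records, 36.66 total cost, 269.00 avg stock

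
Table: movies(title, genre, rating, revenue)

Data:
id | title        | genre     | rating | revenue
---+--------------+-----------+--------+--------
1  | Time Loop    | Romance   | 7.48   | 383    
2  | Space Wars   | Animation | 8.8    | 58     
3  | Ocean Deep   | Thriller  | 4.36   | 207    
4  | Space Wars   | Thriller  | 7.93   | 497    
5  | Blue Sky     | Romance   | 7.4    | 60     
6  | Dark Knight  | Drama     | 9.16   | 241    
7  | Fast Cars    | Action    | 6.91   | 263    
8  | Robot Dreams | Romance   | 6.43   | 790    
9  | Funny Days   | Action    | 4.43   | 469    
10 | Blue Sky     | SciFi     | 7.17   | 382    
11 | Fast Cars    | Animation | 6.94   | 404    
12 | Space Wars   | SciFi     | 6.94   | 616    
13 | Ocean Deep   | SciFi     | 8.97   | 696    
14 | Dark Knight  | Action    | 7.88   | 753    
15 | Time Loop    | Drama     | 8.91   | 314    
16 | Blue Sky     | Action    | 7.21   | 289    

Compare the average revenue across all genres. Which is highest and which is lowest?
SELECT genre, AVG(revenue)
FROM movies
GROUP BY genre
ORDER BY AVG(revenue)

All groups:
  Animation: 231.00
  Drama: 277.50
  Thriller: 352.00
  Romance: 411.00
  Action: 443.50
  SciFi: 564.67

Highest: SciFi (564.67)
Lowest: Animation (231.00)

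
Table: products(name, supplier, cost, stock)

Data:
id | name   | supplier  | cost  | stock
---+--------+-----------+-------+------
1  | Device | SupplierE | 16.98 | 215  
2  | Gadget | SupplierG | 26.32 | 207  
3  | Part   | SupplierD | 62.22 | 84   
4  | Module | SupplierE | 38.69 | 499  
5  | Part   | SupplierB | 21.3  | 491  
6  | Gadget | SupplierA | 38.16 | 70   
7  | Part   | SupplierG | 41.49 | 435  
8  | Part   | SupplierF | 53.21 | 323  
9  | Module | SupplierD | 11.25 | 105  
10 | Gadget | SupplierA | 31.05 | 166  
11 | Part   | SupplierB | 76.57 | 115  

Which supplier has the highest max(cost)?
SELECT supplier, MAX(cost) as val
FROM products
GROUP BY supplier
ORDER BY val DESC
LIMIT 1

Result: SupplierB with max(cost) = 76.57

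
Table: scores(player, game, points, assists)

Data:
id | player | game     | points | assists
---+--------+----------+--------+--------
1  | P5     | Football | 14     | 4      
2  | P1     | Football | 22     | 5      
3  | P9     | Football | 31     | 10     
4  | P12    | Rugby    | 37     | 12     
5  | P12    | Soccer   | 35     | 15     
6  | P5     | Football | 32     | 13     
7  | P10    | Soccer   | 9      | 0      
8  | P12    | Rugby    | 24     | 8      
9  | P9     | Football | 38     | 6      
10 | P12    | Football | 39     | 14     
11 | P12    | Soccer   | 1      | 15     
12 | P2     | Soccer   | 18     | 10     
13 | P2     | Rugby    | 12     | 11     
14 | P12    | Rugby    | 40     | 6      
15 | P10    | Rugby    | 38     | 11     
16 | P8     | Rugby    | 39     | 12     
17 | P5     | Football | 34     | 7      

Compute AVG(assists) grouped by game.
SELECT game, AVG(assists) as result
FROM scores
GROUP BY game

Result:
  Football: 8.43
  Rugby: 10.00
  Soccer: 10.00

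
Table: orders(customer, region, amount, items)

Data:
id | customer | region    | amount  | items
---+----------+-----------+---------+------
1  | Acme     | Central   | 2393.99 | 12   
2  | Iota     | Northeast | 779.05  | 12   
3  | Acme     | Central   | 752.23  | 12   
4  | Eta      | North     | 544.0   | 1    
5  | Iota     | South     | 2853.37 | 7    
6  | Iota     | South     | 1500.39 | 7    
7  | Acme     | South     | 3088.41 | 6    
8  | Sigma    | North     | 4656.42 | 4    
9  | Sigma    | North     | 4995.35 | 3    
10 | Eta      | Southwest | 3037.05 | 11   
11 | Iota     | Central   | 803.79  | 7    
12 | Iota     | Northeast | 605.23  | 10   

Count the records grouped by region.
SELECT region, COUNT(*) as count
FROM orders
GROUP BY region

Result:
  Central: 3
  North: 3
  Northeast: 2
  South: 3
  Southwest: 1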